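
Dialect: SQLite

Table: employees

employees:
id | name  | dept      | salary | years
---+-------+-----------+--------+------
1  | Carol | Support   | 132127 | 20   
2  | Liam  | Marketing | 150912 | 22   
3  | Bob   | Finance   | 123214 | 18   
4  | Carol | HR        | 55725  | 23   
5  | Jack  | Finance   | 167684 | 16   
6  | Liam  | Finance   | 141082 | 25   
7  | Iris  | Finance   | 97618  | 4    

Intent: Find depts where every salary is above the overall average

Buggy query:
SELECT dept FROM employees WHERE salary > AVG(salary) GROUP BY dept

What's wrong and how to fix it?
Bug: WHERE evaluates per row before aggregation, so AVG() is unavailable

Fix: Compute the overall average in a scalar subquery and compare each group's MIN against it in HAVING

Corrected query:
SELECT dept FROM employees GROUP BY dept HAVING MIN(salary) > (SELECT AVG(salary) FROM employees)

Result:
dept     
---------
Marketing
Support  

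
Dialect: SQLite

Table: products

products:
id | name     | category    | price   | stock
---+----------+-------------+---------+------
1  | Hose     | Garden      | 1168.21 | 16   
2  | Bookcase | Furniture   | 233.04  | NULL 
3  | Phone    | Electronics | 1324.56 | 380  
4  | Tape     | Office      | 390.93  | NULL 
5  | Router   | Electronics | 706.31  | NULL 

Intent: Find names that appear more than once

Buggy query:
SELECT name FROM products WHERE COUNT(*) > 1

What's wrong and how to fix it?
Bug: WHERE can't reference COUNT(*); aggregates are computed after WHERE

Fix: Group first, then use HAVING for the count condition

Corrected query:
SELECT name FROM products GROUP BY name HAVING COUNT(*) > 1

Result:
(no rows)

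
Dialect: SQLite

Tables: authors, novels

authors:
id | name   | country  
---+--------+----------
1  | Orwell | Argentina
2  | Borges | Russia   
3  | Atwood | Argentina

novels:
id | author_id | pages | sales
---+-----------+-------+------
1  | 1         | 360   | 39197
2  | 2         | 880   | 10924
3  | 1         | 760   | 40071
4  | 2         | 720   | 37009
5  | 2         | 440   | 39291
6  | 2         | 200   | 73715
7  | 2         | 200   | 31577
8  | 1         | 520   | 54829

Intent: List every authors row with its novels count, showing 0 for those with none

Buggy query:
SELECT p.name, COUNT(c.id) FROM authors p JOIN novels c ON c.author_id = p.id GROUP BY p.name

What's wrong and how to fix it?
Bug: An inner join excludes parents with zero children

Fix: Switch to LEFT JOIN to retain unmatched parent rows

Corrected query:
SELECT p.name, COUNT(c.id) FROM authors p LEFT JOIN novels c ON c.author_id = p.id GROUP BY p.name

Result:
name   | COUNT(c.id)
-------+------------
Atwood | 0          
Borges | 5          
Orwell | 3          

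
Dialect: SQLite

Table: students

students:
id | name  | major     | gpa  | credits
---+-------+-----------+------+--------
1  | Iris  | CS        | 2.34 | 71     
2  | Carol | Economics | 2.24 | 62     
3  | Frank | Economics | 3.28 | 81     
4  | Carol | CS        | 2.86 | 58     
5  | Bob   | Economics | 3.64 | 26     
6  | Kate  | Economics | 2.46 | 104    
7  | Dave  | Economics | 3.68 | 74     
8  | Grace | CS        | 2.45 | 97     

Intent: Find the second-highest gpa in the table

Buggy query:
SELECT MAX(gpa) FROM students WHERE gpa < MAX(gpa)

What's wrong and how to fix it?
Bug: The inner MAX is an aggregate inside WHERE, which is not allowed

Fix: Put the inner MAX in a scalar subquery

Corrected query:
SELECT MAX(gpa) FROM students WHERE gpa < (SELECT MAX(gpa) FROM students)

Result:
MAX(gpa)
--------
3.64    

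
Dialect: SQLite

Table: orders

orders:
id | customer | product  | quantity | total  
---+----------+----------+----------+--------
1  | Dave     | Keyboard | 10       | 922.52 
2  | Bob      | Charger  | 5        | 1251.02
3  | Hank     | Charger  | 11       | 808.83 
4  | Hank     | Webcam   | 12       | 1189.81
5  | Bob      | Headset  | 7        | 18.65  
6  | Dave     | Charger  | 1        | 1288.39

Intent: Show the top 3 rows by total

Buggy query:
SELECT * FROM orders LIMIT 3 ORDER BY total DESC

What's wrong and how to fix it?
Bug: LIMIT must come after ORDER BY

Fix: Swap the clauses: ORDER BY first, then LIMIT

Corrected query:
SELECT * FROM orders ORDER BY total DESC LIMIT 3

Result:
id | customer | product | quantity | total  
---+----------+---------+----------+--------
6  | Dave     | Charger | 1        | 1288.39
2  | Bob      | Charger | 5        | 1251.02
4  | Hank     | Webcam  | 12       | 1189.81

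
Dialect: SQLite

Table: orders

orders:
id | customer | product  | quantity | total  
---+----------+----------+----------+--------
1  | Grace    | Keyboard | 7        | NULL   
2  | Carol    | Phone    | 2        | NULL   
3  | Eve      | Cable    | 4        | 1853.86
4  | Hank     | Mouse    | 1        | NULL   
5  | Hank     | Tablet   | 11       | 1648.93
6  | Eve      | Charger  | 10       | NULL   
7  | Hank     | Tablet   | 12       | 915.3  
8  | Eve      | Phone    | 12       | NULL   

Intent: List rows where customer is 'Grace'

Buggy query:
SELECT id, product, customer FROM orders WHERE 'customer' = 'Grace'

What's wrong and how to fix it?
Bug: Single quotes denote string literals in SQL; the column name is being compared as a constant string

Fix: Remove the quotes around the column name (or use double quotes for an identifier)

Corrected query:
SELECT id, product, customer FROM orders WHERE customer = 'Grace'

Result:
id | product  | customer
---+----------+---------
1  | Keyboard | Grace   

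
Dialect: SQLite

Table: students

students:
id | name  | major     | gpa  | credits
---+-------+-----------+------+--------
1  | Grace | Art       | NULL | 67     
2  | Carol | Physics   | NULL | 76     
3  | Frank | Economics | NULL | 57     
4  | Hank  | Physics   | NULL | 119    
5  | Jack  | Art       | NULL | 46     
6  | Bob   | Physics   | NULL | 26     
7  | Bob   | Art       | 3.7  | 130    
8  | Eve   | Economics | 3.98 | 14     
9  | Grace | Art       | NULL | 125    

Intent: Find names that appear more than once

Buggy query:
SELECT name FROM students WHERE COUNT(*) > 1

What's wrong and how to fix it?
Bug: WHERE can't reference COUNT(*); aggregates are computed after WHERE

Fix: GROUP BY name, then filter groups with HAVING COUNT(*) > 1

Corrected query:
SELECT name FROM students GROUP BY name HAVING COUNT(*) > 1

Result:
name 
-----
Bob  
Grace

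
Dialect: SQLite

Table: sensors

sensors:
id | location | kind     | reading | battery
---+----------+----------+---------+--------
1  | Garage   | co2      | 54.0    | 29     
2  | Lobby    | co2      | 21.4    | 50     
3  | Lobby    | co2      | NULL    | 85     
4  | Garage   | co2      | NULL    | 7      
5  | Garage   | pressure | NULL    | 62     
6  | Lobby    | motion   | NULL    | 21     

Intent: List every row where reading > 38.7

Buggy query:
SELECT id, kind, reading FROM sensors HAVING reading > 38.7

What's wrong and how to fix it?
Bug: This is a non-aggregate query (no GROUP BY, no aggregates), so in SQLite the HAVING clause is invalid here; a row-level condition belongs in WHERE

Fix: Replace HAVING with WHERE since the condition applies to individual rows

Corrected query:
SELECT id, kind, reading FROM sensors WHERE reading > 38.7

Result:
id | kind | reading
---+------+--------
1  | co2  | 54     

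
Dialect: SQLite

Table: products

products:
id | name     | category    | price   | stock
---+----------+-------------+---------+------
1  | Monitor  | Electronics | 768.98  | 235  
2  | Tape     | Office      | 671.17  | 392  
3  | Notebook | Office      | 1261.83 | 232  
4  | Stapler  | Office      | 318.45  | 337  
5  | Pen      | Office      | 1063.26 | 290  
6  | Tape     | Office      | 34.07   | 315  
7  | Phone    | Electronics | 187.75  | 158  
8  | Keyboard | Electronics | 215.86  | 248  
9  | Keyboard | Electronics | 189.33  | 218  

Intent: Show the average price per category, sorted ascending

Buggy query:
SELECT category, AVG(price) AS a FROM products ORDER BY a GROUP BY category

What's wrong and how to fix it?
Bug: ORDER BY appears before GROUP BY; SQL clause order requires GROUP BY first

Fix: Move ORDER BY to the end, after GROUP BY

Corrected query:
SELECT category, AVG(price) AS a FROM products GROUP BY category ORDER BY a

Result:
category    | a      
------------+--------
Electronics | 340.48 
Office      | 669.756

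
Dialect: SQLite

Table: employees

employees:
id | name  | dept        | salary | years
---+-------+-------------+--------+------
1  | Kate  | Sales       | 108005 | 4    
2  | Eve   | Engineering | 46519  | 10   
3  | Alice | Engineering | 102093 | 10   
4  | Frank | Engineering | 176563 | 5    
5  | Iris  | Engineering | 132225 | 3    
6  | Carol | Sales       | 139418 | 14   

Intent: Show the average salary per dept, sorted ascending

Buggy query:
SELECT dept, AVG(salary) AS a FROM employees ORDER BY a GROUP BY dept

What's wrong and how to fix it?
Bug: GROUP BY must precede ORDER BY

Fix: Move ORDER BY to the end, after GROUP BY

Corrected query:
SELECT dept, AVG(salary) AS a FROM employees GROUP BY dept ORDER BY a

Result:
dept        | a       
------------+---------
Engineering | 114350  
Sales       | 123711.5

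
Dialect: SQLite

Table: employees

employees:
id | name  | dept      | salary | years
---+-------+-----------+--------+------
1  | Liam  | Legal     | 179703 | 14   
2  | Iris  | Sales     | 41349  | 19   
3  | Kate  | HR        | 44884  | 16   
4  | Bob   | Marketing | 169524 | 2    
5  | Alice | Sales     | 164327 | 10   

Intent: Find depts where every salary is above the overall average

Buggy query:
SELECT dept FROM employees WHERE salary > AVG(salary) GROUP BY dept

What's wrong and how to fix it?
Bug: AVG() is an aggregate; it can't sit directly in WHERE

Fix: Use a subquery for AVG and a HAVING MIN(...) filter so the condition holds for every row in the group

Corrected query:
SELECT dept FROM employees GROUP BY dept HAVING MIN(salary) > (SELECT AVG(salary) FROM employees)

Result:
dept     
---------
Legal    
Marketing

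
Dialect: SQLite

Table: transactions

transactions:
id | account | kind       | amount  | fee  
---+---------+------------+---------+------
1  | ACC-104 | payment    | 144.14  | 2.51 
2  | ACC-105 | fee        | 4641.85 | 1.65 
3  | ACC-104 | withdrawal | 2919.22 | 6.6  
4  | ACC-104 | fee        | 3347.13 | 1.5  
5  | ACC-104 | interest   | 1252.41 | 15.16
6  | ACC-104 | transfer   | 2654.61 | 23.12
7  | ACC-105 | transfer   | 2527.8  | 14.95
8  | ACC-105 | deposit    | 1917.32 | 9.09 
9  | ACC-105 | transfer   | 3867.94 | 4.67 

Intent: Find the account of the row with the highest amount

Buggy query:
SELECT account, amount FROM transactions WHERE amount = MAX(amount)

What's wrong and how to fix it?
Bug: MAX(amount) is an aggregate and cannot be used directly in WHERE

Fix: Wrap MAX in a scalar subquery so WHERE compares against a single value

Corrected query:
SELECT account, amount FROM transactions WHERE amount = (SELECT MAX(amount) FROM transactions)

Result:
account | amount 
--------+--------
ACC-105 | 4641.85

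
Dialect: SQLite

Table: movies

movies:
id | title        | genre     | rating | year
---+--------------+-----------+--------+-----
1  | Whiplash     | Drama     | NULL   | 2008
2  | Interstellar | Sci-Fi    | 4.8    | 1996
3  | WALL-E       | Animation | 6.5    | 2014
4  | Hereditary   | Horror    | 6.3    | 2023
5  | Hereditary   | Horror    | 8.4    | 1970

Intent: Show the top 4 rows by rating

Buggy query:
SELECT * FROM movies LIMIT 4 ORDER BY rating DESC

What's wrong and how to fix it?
Bug: ORDER BY cannot follow LIMIT; LIMIT is the final clause

Fix: Sort with ORDER BY, then apply LIMIT

Corrected query:
SELECT * FROM movies ORDER BY rating DESC LIMIT 4

Result:
id | title        | genre     | rating | year
---+--------------+-----------+--------+-----
5  | Hereditary   | Horror    | 8.4    | 1970
3  | WALL-E       | Animation | 6.5    | 2014
4  | Hereditary   | Horror    | 6.3    | 2023
2  | Interstellar | Sci-Fi    | 4.8    | 1996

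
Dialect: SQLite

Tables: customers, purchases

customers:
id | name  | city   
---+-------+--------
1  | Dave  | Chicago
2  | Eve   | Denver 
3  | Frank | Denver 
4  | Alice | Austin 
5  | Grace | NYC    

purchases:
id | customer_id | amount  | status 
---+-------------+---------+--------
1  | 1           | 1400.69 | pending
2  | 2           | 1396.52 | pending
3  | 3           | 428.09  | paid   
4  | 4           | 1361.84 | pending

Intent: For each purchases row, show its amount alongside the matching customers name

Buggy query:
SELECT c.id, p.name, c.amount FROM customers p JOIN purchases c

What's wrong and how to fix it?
Bug: Missing join condition: each purchases row is matched to all customers rows instead of just its own

Fix: Add ON c.customer_id = p.id to the JOIN

Corrected query:
SELECT c.id, p.name, c.amount FROM customers p JOIN purchases c ON c.customer_id = p.id

Result:
id | name  | amount 
---+-------+--------
1  | Dave  | 1400.69
2  | Eve   | 1396.52
3  | Frank | 428.09 
4  | Alice | 1361.84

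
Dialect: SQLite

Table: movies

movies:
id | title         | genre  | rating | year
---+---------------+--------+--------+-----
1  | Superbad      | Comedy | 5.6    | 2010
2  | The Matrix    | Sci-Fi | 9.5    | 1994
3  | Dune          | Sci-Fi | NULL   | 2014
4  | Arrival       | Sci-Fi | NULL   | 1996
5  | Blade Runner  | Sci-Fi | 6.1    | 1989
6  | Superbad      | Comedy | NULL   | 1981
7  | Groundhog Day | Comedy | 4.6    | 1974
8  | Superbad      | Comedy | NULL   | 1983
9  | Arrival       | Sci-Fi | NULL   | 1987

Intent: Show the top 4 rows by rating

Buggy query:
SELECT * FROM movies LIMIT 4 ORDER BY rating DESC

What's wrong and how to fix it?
Bug: ORDER BY cannot follow LIMIT; LIMIT is the final clause

Fix: Sort with ORDER BY, then apply LIMIT

Corrected query:
SELECT * FROM movies ORDER BY rating DESC LIMIT 4

Result:
id | title         | genre  | rating | year
---+---------------+--------+--------+-----
2  | The Matrix    | Sci-Fi | 9.5    | 1994
5  | Blade Runner  | Sci-Fi | 6.1    | 1989
1  | Superbad      | Comedy | 5.6    | 2010
7  | Groundhog Day | Comedy | 4.6    | 1974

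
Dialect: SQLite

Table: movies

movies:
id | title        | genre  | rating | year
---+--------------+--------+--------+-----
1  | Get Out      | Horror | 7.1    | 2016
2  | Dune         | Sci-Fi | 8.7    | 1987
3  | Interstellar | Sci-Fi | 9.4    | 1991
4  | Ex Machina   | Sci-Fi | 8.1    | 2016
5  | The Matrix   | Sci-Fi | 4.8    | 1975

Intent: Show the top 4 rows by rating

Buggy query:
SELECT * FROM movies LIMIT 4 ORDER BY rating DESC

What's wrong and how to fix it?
Bug: LIMIT must come after ORDER BY

Fix: Swap the clauses: ORDER BY first, then LIMIT

Corrected query:
SELECT * FROM movies ORDER BY rating DESC LIMIT 4

Result:
id | title        | genre  | rating | year
---+--------------+--------+--------+-----
3  | Interstellar | Sci-Fi | 9.4    | 1991
2  | Dune         | Sci-Fi | 8.7    | 1987
4  | Ex Machina   | Sci-Fi | 8.1    | 2016
1  | Get Out      | Horror | 7.1    | 2016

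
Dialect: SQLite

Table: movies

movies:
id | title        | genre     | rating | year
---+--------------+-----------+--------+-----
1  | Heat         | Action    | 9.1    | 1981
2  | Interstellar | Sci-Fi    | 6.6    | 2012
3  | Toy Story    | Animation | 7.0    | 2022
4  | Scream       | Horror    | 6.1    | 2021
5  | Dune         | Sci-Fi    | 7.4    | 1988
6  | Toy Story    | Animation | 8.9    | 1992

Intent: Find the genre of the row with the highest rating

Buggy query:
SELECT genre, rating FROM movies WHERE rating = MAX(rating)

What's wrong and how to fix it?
Bug: WHERE is evaluated per row; an aggregate over the whole table isn't defined there

Fix: Wrap MAX in a scalar subquery so WHERE compares against a single value

Corrected query:
SELECT genre, rating FROM movies WHERE rating = (SELECT MAX(rating) FROM movies)

Result:
genre  | rating
-------+-------
Action | 9.1   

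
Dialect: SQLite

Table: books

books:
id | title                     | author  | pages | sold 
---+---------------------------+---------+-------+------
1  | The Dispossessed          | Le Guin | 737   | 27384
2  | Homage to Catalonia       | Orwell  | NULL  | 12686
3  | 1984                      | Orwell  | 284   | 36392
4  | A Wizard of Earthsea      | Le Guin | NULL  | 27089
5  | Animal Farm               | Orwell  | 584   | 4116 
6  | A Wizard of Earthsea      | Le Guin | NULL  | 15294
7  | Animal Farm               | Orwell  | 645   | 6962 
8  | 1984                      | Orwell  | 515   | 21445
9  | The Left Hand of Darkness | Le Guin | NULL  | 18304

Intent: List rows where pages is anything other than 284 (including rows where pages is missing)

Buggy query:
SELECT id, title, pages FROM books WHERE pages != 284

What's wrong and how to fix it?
Bug: 'pages != 284' is unknown when pages is NULL, so NULL rows are silently excluded

Fix: Handle NULL separately with IS NULL alongside the inequality

Corrected query:
SELECT id, title, pages FROM books WHERE pages != 284 OR pages IS NULL

Result:
id | title                     | pages
---+---------------------------+------
1  | The Dispossessed          | 737  
2  | Homage to Catalonia       | NULL 
4  | A Wizard of Earthsea      | NULL 
5  | Animal Farm               | 584  
6  | A Wizard of Earthsea      | NULL 
7  | Animal Farm               | 645  
8  | 1984                      | 515  
9  | The Left Hand of Darkness | NULL 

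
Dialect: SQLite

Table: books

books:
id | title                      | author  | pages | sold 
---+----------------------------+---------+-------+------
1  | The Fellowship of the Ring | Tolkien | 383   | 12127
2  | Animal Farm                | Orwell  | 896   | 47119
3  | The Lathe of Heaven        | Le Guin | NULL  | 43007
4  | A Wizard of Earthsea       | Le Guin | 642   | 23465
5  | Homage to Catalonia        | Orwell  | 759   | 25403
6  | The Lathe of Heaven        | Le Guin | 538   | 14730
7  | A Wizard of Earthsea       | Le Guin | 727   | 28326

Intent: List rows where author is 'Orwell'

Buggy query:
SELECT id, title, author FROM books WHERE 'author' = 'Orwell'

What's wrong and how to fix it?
Bug: Single quotes denote string literals in SQL; the column name is being compared as a constant string

Fix: Remove the quotes around the column name (or use double quotes for an identifier)

Corrected query:
SELECT id, title, author FROM books WHERE author = 'Orwell'

Result:
id | title               | author
---+---------------------+-------
2  | Animal Farm         | Orwell
5  | Homage to Catalonia | Orwell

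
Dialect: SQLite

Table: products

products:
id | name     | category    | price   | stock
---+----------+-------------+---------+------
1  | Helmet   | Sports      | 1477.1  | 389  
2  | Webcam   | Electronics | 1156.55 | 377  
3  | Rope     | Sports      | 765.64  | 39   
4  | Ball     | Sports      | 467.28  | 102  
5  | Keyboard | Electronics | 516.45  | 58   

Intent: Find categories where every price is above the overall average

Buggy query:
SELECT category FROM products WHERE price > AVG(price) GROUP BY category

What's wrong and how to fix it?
Bug: AVG() is an aggregate; it can't sit directly in WHERE

Fix: Compute the overall average in a scalar subquery and compare each group's MIN against it in HAVING

Corrected query:
SELECT category FROM products GROUP BY category HAVING MIN(price) > (SELECT AVG(price) FROM products)

Result:
(no rows)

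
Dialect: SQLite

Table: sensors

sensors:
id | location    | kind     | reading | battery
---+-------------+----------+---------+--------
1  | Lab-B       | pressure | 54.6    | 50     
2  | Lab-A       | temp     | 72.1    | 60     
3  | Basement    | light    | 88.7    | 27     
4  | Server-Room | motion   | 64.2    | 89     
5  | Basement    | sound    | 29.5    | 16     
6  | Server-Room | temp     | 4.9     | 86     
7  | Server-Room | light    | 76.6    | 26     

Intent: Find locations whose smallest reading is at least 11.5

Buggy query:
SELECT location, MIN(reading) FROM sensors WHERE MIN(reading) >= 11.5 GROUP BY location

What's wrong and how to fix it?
Bug: MIN() in WHERE is a misuse of aggregate

Fix: Use HAVING for the per-group MIN condition

Corrected query:
SELECT location, MIN(reading) FROM sensors GROUP BY location HAVING MIN(reading) >= 11.5

Result:
location | MIN(reading)
---------+-------------
Basement | 29.5        
Lab-A    | 72.1        
Lab-B    | 54.6        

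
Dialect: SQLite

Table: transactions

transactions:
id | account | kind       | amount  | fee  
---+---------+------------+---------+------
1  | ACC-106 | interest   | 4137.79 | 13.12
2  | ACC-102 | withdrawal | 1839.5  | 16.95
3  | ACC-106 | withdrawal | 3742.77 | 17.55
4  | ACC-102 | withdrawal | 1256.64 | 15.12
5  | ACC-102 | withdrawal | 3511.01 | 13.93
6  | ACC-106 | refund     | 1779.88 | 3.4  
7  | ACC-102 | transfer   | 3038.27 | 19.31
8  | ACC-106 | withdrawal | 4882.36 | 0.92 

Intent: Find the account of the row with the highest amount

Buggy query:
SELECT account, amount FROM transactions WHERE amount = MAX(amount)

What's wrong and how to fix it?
Bug: WHERE is evaluated per row; an aggregate over the whole table isn't defined there

Fix: Wrap MAX in a scalar subquery so WHERE compares against a single value

Corrected query:
SELECT account, amount FROM transactions WHERE amount = (SELECT MAX(amount) FROM transactions)

Result:
account | amount 
--------+--------
ACC-106 | 4882.36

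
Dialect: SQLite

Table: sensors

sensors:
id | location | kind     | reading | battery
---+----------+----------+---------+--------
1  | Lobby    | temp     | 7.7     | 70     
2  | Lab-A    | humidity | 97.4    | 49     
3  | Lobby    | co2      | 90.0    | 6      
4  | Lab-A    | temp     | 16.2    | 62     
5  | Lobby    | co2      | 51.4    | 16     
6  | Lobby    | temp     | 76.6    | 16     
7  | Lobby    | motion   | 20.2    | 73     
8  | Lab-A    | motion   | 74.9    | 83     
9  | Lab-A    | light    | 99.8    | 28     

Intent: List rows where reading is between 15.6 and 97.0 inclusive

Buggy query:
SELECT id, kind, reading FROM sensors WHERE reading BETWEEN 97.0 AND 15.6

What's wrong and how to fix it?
Bug: BETWEEN expects the lower bound first; with 97.0 AND 15.6 the range is empty

Fix: Swap the bounds so the smaller value comes first

Corrected query:
SELECT id, kind, reading FROM sensors WHERE reading BETWEEN 15.6 AND 97.0

Result:
id | kind   | reading
---+--------+--------
3  | co2    | 90     
4  | temp   | 16.2   
5  | co2    | 51.4   
6  | temp   | 76.6   
7  | motion | 20.2   
8  | motion | 74.9   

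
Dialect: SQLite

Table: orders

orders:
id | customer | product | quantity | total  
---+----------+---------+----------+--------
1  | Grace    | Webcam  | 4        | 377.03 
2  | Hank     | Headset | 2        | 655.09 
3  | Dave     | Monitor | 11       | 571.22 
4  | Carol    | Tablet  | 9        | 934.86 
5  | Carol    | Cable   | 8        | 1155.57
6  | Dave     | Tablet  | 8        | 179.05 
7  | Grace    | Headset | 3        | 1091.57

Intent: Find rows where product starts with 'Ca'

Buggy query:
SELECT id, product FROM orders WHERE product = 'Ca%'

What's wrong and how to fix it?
Bug: Wildcards only work with LIKE; '=' treats '%' as a literal character

Fix: Use LIKE for wildcard pattern matching

Corrected query:
SELECT id, product FROM orders WHERE product LIKE 'Ca%'

Result:
id | product
---+--------
5  | Cable  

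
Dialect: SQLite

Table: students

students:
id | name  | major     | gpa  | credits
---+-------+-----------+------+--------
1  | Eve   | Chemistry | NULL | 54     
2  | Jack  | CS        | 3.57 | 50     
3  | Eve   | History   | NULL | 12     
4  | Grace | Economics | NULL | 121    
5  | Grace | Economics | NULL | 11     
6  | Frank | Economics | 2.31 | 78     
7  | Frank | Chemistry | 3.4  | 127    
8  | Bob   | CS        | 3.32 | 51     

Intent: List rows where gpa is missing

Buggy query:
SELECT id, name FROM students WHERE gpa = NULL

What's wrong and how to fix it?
Bug: '= NULL' is always unknown in SQL three-valued logic, so no rows match

Fix: Replace '= NULL' with 'IS NULL'

Corrected query:
SELECT id, name FROM students WHERE gpa IS NULL

Result:
id | name 
---+------
1  | Eve  
3  | Eve  
4  | Grace
5  | Grace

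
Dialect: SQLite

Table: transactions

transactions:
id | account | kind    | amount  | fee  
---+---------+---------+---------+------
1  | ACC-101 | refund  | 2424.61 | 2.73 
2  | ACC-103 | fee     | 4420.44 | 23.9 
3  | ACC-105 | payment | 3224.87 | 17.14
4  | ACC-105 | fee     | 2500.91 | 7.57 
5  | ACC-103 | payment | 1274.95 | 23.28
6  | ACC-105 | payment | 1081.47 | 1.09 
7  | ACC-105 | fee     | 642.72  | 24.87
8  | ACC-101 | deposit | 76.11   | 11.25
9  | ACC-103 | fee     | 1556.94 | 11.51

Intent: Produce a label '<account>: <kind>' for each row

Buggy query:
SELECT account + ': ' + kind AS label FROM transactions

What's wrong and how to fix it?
Bug: SQLite uses || for string concatenation; + coerces text to numbers (yielding 0)

Fix: Replace + with || to concatenate text

Corrected query:
SELECT account || ': ' || kind AS label FROM transactions

Result:
label           
----------------
ACC-101: refund 
ACC-103: fee    
ACC-105: payment
ACC-105: fee    
ACC-103: payment
ACC-105: payment
ACC-105: fee    
ACC-101: deposit
ACC-103: fee    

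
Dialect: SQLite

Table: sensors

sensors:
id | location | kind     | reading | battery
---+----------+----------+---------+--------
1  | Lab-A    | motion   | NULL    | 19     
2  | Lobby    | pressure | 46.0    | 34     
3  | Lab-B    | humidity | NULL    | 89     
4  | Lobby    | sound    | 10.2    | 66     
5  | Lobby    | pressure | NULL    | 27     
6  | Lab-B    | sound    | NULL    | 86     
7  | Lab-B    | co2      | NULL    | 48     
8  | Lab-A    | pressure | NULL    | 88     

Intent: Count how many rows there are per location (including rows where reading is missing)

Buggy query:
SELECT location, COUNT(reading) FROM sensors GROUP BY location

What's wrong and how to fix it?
Bug: COUNT(column) counts non-NULL values only; rows with NULL reading aren't counted

Fix: Use COUNT(*) to count all rows regardless of NULL

Corrected query:
SELECT location, COUNT(*) FROM sensors GROUP BY location

Result:
location | COUNT(*)
---------+---------
Lab-A    | 2       
Lab-B    | 3       
Lobby    | 3       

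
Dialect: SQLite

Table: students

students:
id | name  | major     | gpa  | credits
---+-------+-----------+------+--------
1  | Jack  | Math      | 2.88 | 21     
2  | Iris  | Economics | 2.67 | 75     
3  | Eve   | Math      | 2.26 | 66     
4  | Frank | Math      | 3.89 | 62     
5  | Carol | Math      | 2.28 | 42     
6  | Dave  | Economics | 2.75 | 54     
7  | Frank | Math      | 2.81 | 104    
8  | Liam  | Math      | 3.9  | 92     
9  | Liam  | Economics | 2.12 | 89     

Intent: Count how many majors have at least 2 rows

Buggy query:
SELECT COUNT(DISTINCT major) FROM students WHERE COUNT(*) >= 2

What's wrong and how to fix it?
Bug: WHERE filters individual rows, not groups, so a group-level COUNT is invalid there

Fix: Use a subquery that GROUPs and filters with HAVING, then count its rows

Corrected query:
SELECT COUNT(*) FROM (SELECT major FROM students GROUP BY major HAVING COUNT(*) >= 2)

Result:
COUNT(*)
--------
2       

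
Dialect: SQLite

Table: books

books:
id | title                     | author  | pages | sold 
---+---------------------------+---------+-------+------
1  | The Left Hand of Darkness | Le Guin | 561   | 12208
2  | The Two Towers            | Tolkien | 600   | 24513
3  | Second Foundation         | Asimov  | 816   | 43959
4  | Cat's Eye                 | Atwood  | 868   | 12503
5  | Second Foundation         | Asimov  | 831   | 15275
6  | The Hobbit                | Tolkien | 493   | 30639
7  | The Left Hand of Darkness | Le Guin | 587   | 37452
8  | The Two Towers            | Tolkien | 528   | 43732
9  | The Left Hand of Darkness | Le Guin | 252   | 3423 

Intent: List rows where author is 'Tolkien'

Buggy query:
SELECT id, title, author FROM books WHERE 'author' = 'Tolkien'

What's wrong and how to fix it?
Bug: 'author' in single quotes is a string literal, not the column; the comparison is literal-vs-literal and never true

Fix: Remove the quotes around the column name (or use double quotes for an identifier)

Corrected query:
SELECT id, title, author FROM books WHERE author = 'Tolkien'

Result:
id | title          | author 
---+----------------+--------
2  | The Two Towers | Tolkien
6  | The Hobbit     | Tolkien
8  | The Two Towers | Tolkien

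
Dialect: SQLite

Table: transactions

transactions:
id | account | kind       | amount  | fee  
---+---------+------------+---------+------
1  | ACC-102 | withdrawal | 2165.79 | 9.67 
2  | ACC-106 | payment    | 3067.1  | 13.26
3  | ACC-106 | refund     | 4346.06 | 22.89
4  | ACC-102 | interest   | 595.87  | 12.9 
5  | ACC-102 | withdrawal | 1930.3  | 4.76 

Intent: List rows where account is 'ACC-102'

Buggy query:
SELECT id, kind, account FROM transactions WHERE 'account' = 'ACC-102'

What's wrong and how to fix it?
Bug: Single quotes denote string literals in SQL; the column name is being compared as a constant string

Fix: Remove the quotes around the column name (or use double quotes for an identifier)

Corrected query:
SELECT id, kind, account FROM transactions WHERE account = 'ACC-102'

Result:
id | kind       | account
---+------------+--------
1  | withdrawal | ACC-102
4  | interest   | ACC-102
5  | withdrawal | ACC-102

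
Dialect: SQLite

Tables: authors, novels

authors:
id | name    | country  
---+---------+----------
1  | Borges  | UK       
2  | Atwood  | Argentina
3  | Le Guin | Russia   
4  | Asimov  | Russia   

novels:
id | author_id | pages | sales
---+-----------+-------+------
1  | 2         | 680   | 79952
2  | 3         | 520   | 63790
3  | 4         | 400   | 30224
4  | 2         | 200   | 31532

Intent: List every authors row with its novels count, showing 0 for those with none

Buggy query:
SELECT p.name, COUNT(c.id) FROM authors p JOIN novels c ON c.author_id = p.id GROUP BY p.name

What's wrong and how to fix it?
Bug: INNER JOIN drops authors rows that have no matching novels rows

Fix: Use LEFT JOIN so parents without children still appear (COUNT(c.id) gives 0)

Corrected query:
SELECT p.name, COUNT(c.id) FROM authors p LEFT JOIN novels c ON c.author_id = p.id GROUP BY p.name

Result:
name    | COUNT(c.id)
--------+------------
Asimov  | 1          
Atwood  | 2          
Borges  | 0          
Le Guin | 1          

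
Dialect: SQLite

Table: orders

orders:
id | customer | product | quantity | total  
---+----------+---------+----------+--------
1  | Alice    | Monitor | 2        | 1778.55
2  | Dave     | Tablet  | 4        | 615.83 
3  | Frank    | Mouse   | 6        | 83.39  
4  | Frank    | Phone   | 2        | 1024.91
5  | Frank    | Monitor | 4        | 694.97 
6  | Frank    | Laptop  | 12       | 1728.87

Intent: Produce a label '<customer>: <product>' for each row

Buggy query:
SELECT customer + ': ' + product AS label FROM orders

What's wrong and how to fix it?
Bug: SQLite uses || for string concatenation; + coerces text to numbers (yielding 0)

Fix: Use the || operator for string concatenation

Corrected query:
SELECT customer || ': ' || product AS label FROM orders

Result:
label         
--------------
Alice: Monitor
Dave: Tablet  
Frank: Mouse  
Frank: Phone  
Frank: Monitor
Frank: Laptop 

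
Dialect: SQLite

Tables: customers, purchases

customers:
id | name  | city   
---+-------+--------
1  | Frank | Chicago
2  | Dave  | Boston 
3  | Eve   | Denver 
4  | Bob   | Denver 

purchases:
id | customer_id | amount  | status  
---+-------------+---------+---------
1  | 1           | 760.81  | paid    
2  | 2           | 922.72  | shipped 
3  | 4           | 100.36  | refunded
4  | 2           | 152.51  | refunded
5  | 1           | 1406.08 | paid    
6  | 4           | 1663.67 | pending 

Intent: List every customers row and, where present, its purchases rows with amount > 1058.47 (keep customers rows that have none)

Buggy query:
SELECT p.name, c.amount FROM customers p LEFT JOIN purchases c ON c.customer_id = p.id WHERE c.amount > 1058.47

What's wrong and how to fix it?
Bug: A WHERE condition on the right-hand table after LEFT JOIN drops unmatched parents

Fix: Move the right-table condition into the ON clause so unmatched parents are kept

Corrected query:
SELECT p.name, c.amount FROM customers p LEFT JOIN purchases c ON c.customer_id = p.id AND c.amount > 1058.47

Result:
name  | amount 
------+--------
Frank | 1406.08
Dave  | NULL   
Eve   | NULL   
Bob   | 1663.67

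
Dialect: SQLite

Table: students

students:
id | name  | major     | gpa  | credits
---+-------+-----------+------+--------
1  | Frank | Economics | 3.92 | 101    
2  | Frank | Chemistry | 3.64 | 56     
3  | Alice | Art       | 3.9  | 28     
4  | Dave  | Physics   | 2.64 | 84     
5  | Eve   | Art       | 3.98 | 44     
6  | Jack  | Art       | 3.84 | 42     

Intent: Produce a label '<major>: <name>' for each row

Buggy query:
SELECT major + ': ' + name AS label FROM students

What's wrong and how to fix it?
Bug: SQLite uses || for string concatenation; + coerces text to numbers (yielding 0)

Fix: Replace + with || to concatenate text

Corrected query:
SELECT major || ': ' || name AS label FROM students

Result:
label           
----------------
Economics: Frank
Chemistry: Frank
Art: Alice      
Physics: Dave   
Art: Eve        
Art: Jack       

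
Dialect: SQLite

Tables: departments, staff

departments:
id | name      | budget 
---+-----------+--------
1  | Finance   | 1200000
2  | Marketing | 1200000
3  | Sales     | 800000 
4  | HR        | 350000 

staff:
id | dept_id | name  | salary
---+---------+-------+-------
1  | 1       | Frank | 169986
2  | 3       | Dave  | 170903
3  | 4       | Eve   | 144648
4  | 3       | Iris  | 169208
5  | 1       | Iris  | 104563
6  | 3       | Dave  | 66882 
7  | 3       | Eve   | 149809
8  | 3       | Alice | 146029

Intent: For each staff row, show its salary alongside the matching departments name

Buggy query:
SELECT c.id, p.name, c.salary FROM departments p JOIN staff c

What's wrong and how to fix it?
Bug: Missing join condition: each staff row is matched to all departments rows instead of just its own

Fix: Add ON c.dept_id = p.id to the JOIN

Corrected query:
SELECT c.id, p.name, c.salary FROM departments p JOIN staff c ON c.dept_id = p.id

Result:
id | name    | salary
---+---------+-------
1  | Finance | 169986
2  | Sales   | 170903
3  | HR      | 144648
4  | Sales   | 169208
5  | Finance | 104563
6  | Sales   | 66882 
7  | Sales   | 149809
8  | Sales   | 146029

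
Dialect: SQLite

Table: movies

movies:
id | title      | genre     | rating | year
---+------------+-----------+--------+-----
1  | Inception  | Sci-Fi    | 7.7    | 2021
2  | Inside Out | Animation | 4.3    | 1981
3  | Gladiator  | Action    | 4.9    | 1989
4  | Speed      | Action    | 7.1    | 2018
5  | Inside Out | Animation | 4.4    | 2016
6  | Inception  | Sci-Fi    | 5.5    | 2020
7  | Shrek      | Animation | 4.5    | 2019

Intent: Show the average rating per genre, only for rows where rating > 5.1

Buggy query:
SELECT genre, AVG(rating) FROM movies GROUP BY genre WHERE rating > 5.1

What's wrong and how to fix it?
Bug: WHERE cannot follow GROUP BY

Fix: Move the WHERE clause before GROUP BY

Corrected query:
SELECT genre, AVG(rating) FROM movies WHERE rating > 5.1 GROUP BY genre

Result:
genre  | AVG(rating)
-------+------------
Action | 7.1        
Sci-Fi | 6.6        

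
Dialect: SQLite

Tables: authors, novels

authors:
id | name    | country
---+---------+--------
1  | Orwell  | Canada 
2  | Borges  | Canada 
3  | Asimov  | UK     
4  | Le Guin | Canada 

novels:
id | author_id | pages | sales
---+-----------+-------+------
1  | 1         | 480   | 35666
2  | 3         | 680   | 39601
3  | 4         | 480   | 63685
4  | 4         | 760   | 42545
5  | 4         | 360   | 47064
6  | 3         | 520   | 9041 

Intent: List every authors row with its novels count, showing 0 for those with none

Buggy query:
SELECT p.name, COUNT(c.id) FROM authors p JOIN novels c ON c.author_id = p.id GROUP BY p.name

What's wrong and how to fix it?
Bug: INNER JOIN drops authors rows that have no matching novels rows

Fix: Use LEFT JOIN so parents without children still appear (COUNT(c.id) gives 0)

Corrected query:
SELECT p.name, COUNT(c.id) FROM authors p LEFT JOIN novels c ON c.author_id = p.id GROUP BY p.name

Result:
name    | COUNT(c.id)
--------+------------
Asimov  | 2          
Borges  | 0          
Le Guin | 3          
Orwell  | 1          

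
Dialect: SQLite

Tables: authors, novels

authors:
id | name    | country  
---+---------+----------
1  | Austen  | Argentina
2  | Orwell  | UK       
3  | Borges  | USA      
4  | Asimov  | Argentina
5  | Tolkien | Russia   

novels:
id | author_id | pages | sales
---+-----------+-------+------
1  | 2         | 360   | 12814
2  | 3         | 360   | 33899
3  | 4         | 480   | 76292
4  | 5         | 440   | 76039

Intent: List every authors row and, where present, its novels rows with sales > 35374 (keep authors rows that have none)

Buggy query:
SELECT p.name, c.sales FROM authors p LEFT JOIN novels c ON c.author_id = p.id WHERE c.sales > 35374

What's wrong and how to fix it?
Bug: A WHERE condition on the right-hand table after LEFT JOIN drops unmatched parents

Fix: Put 'c.sales > 35374' in the JOIN's ON clause instead of WHERE

Corrected query:
SELECT p.name, c.sales FROM authors p LEFT JOIN novels c ON c.author_id = p.id AND c.sales > 35374

Result:
name    | sales
--------+------
Austen  | NULL 
Orwell  | NULL 
Borges  | NULL 
Asimov  | 76292
Tolkien | 76039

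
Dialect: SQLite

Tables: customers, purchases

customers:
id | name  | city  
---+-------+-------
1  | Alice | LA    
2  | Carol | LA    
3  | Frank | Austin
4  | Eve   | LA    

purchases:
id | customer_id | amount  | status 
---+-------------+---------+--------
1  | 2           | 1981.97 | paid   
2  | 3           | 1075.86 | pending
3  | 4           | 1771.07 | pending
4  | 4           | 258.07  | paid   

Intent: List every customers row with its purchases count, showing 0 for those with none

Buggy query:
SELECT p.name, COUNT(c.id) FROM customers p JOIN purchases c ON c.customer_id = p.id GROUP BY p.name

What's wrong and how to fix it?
Bug: INNER JOIN drops customers rows that have no matching purchases rows

Fix: Switch to LEFT JOIN to retain unmatched parent rows

Corrected query:
SELECT p.name, COUNT(c.id) FROM customers p LEFT JOIN purchases c ON c.customer_id = p.id GROUP BY p.name

Result:
name  | COUNT(c.id)
------+------------
Alice | 0          
Carol | 1          
Eve   | 2          
Frank | 1          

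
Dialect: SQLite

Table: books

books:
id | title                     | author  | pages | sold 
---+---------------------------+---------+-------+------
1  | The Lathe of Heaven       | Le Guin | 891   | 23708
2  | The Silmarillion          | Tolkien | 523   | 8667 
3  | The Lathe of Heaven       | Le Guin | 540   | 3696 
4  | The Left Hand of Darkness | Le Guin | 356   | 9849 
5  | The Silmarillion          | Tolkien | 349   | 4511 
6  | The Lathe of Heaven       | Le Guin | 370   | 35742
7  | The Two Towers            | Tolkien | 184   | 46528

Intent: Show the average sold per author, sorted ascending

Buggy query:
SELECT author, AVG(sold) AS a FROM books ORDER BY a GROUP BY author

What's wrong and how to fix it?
Bug: ORDER BY appears before GROUP BY; SQL clause order requires GROUP BY first

Fix: Move ORDER BY to the end, after GROUP BY

Corrected query:
SELECT author, AVG(sold) AS a FROM books GROUP BY author ORDER BY a

Result:
author  | a       
--------+---------
Le Guin | 18248.75
Tolkien | 19902   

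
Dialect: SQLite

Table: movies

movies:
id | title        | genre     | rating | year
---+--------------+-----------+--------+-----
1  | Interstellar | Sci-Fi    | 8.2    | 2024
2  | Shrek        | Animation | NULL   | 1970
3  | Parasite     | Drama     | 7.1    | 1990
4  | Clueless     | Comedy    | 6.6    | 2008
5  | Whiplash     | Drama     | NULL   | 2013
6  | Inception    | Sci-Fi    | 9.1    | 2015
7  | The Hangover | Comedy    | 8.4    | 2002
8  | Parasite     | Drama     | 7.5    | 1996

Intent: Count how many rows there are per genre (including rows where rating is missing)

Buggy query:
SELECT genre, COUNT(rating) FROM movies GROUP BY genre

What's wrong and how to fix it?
Bug: COUNT(column) counts non-NULL values only; rows with NULL rating aren't counted

Fix: Replace COUNT(rating) with COUNT(*)

Corrected query:
SELECT genre, COUNT(*) FROM movies GROUP BY genre

Result:
genre     | COUNT(*)
----------+---------
Animation | 1       
Comedy    | 2       
Drama     | 3       
Sci-Fi    | 2       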